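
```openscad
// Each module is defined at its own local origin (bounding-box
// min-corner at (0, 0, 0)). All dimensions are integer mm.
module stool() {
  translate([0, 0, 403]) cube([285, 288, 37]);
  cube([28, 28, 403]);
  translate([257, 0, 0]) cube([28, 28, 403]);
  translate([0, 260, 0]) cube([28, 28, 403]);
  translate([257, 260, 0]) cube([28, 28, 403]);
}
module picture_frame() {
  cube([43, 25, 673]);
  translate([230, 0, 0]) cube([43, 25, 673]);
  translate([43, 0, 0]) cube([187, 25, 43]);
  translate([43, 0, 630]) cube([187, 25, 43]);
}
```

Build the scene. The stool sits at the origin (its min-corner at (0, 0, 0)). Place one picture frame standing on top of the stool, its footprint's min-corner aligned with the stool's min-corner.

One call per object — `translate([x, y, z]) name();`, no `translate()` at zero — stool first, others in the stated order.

stool();
translate([0, 0, 440]) picture_frame();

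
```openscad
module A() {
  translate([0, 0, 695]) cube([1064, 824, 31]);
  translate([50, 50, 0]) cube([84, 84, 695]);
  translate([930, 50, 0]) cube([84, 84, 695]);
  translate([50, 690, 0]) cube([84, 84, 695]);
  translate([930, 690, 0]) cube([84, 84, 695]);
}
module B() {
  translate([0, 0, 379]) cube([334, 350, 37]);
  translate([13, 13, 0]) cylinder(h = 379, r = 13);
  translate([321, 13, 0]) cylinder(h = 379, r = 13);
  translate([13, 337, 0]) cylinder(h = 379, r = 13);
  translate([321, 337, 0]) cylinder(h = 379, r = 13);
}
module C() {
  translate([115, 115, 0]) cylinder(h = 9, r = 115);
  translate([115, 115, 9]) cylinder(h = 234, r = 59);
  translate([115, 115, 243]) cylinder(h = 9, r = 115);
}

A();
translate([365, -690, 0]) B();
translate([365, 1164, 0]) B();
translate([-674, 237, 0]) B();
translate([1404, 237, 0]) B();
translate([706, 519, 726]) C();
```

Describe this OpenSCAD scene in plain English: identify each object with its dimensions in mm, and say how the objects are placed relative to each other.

A is a rectangular dining table. The top is 1064×824×31 mm with its upper surface at z = 726 mm. It stands on four 84×84 mm square legs, each inset 50 mm from the nearest pair of top edges, running from the floor to the underside of the top.

B is a simple wooden stool: a rectangular seat 334 mm (x) by 350 mm (y), 37 mm thick, top face at z = 416 mm, on four round legs, each 26 mm in diameter. The legs rest on z = 0, each leg's axis is inset half a diameter from the nearest pair of seat edges (so the leg's bounding box is flush with the corner).

C is a spool: two coaxial disc flanges of radius 115 mm and thickness 9 mm, joined by a core cylinder of radius 59 mm and height 234 mm. The lower flange rests on z = 0 and the three cylinders share a vertical axis.

Four stools sit around the table at the −y, +y, −x, +x sides. The spool is on top of the table.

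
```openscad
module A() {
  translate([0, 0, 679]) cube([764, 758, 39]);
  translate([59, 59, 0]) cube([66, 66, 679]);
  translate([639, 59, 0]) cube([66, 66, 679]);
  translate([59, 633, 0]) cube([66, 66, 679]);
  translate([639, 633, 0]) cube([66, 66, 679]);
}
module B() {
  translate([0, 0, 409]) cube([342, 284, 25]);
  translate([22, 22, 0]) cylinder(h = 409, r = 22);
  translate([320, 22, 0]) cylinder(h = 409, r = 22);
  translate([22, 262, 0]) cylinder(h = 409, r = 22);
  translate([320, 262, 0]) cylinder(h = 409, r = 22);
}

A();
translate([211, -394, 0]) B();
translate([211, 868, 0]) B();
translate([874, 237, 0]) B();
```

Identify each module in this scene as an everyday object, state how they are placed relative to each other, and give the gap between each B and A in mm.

A is a table. B is a stool. Three stools sit around the table at the −y, +y, +x sides. The gap between each stool and the table is 110 mm.

Each stool's nearest face is 110 mm from the table's bounding box.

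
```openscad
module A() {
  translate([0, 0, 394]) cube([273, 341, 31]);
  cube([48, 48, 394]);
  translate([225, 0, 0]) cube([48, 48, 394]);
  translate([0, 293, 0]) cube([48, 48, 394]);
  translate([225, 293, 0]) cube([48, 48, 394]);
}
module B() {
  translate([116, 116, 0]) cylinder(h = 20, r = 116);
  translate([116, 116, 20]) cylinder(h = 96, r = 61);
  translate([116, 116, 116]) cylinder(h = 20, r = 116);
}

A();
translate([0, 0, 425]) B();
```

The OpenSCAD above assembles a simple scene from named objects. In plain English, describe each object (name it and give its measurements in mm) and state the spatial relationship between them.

A is a four-legged stool. The seat is 273×341 mm, 31 mm thick, top at z = 425 mm. It stands on four square legs, each 48×48 mm in cross-section, from z = 0 to the seat underside, each flush with a corner of the seat.

B is a spool: two coaxial disc flanges of radius 116 mm and thickness 20 mm, joined by a core cylinder of radius 61 mm and height 96 mm. The lower flange rests on z = 0 and the three cylinders share a vertical axis.

The spool is on top of the stool.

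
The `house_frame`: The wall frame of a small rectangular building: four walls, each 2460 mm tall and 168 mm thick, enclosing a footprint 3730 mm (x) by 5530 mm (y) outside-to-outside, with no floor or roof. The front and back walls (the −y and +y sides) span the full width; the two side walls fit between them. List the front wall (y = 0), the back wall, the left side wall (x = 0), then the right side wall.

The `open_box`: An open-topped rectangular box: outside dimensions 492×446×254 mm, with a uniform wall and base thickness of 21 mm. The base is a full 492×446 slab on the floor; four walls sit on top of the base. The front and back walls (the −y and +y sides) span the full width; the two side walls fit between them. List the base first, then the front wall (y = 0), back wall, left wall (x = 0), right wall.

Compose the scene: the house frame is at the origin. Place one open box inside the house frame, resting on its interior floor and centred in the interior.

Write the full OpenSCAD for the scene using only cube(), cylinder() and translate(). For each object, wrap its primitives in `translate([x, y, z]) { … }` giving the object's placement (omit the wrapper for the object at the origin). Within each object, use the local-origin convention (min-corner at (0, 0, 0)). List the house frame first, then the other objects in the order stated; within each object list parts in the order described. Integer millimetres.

cube([3730, 168, 2460]);
translate([0, 5362, 0]) cube([3730, 168, 2460]);
translate([0, 168, 0]) cube([168, 5194, 2460]);
translate([3562, 168, 0]) cube([168, 5194, 2460]);
translate([1619, 2542, 0]) {
  cube([492, 446, 21]);
  translate([0, 0, 21]) cube([492, 21, 233]);
  translate([0, 425, 21]) cube([492, 21, 233]);
  translate([0, 21, 21]) cube([21, 404, 233]);
  translate([471, 21, 21]) cube([21, 404, 233]);
}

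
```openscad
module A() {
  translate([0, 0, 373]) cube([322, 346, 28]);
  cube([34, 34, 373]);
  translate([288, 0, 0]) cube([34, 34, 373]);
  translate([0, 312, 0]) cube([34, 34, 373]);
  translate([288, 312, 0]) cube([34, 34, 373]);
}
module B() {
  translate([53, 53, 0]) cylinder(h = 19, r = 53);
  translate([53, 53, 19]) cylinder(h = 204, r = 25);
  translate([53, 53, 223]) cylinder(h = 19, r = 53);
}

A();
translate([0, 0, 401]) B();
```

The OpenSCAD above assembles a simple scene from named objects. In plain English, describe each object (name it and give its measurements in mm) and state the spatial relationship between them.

A is a simple wooden stool: a rectangular seat 322 mm (x) by 346 mm (y), 28 mm thick, top face at z = 401 mm, on four square legs, each 34×34 mm in cross-section. The legs rest on z = 0, each flush with a corner of the seat.

B is a spool: two coaxial disc flanges of radius 53 mm and thickness 19 mm, joined by a core cylinder of radius 25 mm and height 204 mm. The lower flange rests on z = 0 and the three cylinders share a vertical axis.

The spool is on top of the stool.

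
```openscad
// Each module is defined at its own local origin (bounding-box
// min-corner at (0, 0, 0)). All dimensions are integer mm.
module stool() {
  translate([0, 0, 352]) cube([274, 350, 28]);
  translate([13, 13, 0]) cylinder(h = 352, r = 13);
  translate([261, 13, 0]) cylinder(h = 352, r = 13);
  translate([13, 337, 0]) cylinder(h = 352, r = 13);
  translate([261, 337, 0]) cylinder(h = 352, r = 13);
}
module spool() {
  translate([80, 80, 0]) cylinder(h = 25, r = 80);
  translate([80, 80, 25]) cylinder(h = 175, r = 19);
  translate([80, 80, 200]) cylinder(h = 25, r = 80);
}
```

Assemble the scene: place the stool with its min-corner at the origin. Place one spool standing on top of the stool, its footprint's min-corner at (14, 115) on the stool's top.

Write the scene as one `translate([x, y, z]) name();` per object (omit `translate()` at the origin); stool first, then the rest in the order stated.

stool();
translate([14, 115, 380]) spool();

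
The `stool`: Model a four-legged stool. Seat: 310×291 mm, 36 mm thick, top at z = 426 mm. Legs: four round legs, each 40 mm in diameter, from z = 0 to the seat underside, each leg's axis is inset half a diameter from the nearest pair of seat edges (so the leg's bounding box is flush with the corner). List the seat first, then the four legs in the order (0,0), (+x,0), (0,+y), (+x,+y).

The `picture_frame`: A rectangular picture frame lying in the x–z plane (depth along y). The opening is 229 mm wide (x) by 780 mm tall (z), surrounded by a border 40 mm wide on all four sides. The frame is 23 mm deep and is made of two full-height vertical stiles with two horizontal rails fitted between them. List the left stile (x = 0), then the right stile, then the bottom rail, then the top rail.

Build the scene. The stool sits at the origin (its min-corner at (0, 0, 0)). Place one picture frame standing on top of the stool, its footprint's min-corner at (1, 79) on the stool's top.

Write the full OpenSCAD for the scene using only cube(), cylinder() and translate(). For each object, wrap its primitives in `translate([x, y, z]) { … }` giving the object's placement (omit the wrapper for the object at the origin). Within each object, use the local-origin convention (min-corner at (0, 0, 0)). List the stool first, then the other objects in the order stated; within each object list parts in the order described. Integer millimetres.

translate([0, 0, 390]) cube([310, 291, 36]);
translate([20, 20, 0]) cylinder(h = 390, r = 20);
translate([290, 20, 0]) cylinder(h = 390, r = 20);
translate([20, 271, 0]) cylinder(h = 390, r = 20);
translate([290, 271, 0]) cylinder(h = 390, r = 20);
translate([1, 79, 426]) {
  cube([40, 23, 860]);
  translate([269, 0, 0]) cube([40, 23, 860]);
  translate([40, 0, 0]) cube([229, 23, 40]);
  translate([40, 0, 820]) cube([229, 23, 40]);
}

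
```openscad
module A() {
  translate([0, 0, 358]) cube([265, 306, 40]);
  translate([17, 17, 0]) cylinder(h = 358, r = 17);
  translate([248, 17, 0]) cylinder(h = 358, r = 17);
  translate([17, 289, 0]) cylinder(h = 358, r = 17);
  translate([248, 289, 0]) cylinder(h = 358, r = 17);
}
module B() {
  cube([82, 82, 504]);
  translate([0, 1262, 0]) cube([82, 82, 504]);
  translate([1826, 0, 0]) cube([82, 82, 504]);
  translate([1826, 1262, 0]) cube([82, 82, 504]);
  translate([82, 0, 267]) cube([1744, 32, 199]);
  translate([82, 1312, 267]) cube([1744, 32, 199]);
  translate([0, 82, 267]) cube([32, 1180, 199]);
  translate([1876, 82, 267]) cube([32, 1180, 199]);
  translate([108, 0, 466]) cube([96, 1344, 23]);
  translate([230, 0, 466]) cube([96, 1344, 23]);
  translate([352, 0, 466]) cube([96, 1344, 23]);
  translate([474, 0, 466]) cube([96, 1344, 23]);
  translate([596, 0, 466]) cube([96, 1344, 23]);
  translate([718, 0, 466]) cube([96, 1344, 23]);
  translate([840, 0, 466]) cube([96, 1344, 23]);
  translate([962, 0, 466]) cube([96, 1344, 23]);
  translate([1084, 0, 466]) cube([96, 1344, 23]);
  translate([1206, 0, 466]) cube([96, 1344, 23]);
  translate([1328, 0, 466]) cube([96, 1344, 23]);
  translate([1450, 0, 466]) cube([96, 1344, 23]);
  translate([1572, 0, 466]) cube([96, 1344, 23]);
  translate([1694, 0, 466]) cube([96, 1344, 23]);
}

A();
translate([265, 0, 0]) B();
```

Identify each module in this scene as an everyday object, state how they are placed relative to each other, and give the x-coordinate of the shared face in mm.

A is a stool. B is a bed frame. The bed frame is against the stool's +x side, with their −y faces flush. The x-coordinate of the shared face is 265 mm.

The stool's +x face and the bed frame's −x face are both at x = 265 mm.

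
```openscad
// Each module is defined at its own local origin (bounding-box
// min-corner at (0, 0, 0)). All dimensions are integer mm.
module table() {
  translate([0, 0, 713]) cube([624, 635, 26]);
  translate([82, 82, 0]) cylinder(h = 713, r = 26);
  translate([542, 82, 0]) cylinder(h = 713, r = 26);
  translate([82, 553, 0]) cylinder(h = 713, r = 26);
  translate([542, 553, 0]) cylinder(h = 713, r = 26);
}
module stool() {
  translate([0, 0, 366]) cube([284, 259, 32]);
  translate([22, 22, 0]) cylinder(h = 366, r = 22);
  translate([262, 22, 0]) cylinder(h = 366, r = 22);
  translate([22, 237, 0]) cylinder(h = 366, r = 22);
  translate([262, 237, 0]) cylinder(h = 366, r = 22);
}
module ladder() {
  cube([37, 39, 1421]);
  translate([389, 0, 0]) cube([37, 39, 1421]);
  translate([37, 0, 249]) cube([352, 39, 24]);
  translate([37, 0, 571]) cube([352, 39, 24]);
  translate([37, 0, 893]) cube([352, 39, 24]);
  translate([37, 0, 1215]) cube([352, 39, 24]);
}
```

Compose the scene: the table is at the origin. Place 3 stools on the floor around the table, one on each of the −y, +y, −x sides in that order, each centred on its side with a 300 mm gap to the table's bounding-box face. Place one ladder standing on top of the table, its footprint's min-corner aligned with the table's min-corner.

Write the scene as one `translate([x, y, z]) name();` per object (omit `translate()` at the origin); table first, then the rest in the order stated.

table();
translate([170, -559, 0]) stool();
translate([170, 935, 0]) stool();
translate([-584, 188, 0]) stool();
translate([0, 0, 739]) ladder();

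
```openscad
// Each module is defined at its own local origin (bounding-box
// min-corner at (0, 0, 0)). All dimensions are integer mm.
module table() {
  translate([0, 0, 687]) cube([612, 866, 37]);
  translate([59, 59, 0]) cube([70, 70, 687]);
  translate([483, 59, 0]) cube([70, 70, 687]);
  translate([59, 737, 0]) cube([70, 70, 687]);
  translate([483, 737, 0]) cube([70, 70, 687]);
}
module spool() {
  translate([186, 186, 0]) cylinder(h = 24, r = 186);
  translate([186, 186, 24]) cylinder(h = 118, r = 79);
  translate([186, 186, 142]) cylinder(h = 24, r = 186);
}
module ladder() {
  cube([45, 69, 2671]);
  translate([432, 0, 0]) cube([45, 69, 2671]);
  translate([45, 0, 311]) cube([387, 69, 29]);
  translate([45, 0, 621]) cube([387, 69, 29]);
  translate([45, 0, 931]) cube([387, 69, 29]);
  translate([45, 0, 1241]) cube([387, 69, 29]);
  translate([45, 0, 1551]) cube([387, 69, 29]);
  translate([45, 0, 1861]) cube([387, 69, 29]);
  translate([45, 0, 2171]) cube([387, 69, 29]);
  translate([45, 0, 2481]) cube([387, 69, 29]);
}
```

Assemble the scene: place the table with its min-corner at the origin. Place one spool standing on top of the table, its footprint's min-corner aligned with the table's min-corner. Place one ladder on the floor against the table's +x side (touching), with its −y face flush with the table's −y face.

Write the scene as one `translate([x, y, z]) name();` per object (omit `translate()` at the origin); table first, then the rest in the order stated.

table();
translate([0, 0, 724]) spool();
translate([612, 0, 0]) ladder();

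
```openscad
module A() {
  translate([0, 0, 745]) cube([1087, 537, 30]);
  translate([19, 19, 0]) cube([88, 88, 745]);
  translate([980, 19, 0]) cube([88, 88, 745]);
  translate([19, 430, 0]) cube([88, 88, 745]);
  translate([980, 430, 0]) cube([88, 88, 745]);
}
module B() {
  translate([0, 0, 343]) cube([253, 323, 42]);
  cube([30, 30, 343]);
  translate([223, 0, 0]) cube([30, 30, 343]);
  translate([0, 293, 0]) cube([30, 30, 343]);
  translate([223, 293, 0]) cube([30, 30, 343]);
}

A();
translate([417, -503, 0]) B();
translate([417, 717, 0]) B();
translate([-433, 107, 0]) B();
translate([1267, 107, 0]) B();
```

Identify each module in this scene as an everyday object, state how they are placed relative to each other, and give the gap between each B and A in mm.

A is a table. B is a stool. Four stools sit around the table at the −y, +y, −x, +x sides. The gap between each stool and the table is 180 mm.

Each stool's nearest face is 180 mm from the table's bounding box.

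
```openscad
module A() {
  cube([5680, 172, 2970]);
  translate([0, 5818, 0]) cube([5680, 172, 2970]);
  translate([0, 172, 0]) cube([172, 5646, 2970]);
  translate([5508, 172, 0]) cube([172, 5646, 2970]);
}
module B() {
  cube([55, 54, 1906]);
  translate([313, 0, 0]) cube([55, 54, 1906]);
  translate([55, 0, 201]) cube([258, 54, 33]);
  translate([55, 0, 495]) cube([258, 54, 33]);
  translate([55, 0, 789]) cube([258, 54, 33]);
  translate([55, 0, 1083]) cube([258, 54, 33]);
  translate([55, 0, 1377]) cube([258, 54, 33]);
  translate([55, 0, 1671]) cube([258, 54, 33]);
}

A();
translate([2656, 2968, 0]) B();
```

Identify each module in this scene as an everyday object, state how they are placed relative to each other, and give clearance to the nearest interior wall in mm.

A is a house frame. B is a ladder. The ladder sits inside the house frame, centred. The clearance to the nearest interior wall is 2484 mm.

Clearances: x = 2484, y = 2796; minimum 2484 mm.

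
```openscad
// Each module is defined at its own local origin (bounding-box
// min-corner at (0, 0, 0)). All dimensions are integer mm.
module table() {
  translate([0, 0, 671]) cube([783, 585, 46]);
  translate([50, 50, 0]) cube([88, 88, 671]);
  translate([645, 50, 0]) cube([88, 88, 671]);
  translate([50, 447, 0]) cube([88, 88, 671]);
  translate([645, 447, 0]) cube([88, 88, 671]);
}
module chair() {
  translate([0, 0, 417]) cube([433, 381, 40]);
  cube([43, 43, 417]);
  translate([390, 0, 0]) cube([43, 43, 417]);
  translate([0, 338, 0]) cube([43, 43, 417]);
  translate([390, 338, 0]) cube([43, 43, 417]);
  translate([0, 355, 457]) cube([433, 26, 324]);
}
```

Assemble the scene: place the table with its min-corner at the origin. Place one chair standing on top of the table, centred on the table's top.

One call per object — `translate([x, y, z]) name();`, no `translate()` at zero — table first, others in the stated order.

table();
translate([175, 102, 717]) chair();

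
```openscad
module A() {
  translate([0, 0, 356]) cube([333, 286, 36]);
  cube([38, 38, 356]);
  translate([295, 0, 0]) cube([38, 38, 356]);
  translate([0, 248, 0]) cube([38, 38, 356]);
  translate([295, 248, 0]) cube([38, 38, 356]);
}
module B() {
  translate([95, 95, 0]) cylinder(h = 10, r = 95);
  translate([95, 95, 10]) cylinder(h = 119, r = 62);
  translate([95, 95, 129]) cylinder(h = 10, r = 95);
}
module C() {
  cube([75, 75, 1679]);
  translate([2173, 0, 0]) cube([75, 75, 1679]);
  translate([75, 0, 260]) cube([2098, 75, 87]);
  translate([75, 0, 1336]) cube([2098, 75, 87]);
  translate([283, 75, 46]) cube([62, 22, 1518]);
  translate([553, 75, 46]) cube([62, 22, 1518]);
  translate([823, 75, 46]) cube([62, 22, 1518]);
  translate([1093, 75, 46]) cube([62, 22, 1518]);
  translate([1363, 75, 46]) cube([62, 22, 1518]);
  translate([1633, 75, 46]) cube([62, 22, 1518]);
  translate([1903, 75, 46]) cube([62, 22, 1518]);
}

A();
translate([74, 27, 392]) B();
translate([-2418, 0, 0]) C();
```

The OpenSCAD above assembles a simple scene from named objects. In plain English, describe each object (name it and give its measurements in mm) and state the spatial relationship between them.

A is a simple wooden stool: a rectangular seat 333 mm (x) by 286 mm (y), 36 mm thick, top face at z = 392 mm, on four square legs, each 38×38 mm in cross-section. The legs rest on z = 0, each flush with a corner of the seat.

B is a spool: two coaxial disc flanges of radius 95 mm and thickness 10 mm, joined by a core cylinder of radius 62 mm and height 119 mm. The lower flange rests on z = 0 and the three cylinders share a vertical axis.

C is a fence section. Two 75×75 mm posts, 1679 mm tall, stand on the floor with a clear span of 2098 mm between their inner faces. Two horizontal rails of 75×87 mm section span the gap between the posts with their undersides at z = 260 mm and z = 1336 mm, flush with the posts' −y face. 7 pickets, each 62 mm wide, 22 mm thick and 1518 mm tall, are fixed to the +y face of the rails with their bottoms at z = 46 mm, evenly spaced across the span with equal gaps (rounded down to the nearest mm) at the −x end and between each pair — any rounding remainder accumulates at the +x end.

The spool is on top of the stool. The fence section is on the floor beside the stool on its −x side.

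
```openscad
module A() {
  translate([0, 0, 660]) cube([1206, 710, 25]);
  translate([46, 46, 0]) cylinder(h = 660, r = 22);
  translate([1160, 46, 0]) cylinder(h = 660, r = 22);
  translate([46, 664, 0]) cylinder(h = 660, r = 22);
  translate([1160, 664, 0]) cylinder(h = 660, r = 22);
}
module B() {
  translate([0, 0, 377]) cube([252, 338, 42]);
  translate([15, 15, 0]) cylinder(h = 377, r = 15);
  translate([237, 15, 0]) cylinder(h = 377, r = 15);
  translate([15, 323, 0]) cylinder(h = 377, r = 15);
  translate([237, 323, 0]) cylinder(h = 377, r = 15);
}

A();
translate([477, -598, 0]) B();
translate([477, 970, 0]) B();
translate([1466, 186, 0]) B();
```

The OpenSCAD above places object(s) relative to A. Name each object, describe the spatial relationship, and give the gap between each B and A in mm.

Each stool's nearest face is 260 mm from the table's bounding box.

A is a table. B is a stool. Three stools sit around the table at the −y, +y, +x sides. The gap between each stool and the table is 260 mm.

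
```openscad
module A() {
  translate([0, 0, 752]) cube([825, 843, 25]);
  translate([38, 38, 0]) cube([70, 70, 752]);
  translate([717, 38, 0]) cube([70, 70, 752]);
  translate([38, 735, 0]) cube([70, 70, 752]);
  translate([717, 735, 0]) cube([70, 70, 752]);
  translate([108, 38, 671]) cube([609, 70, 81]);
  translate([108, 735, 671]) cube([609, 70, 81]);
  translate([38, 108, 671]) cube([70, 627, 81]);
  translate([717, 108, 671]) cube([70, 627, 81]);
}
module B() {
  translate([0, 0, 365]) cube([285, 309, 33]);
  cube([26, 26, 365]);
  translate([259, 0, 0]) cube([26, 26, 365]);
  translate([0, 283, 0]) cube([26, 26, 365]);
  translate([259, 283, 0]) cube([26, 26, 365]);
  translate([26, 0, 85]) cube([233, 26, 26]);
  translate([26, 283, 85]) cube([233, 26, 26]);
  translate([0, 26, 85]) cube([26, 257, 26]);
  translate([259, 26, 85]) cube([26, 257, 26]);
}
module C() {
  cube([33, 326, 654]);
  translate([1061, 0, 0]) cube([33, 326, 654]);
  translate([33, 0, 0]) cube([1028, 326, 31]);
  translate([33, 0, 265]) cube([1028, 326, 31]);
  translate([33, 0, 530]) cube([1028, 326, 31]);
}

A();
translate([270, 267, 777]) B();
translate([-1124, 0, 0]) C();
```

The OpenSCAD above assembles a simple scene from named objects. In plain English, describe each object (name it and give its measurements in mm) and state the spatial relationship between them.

A is a table with a 825×843 mm rectangular top, 25 mm thick, top surface at z = 777 mm, supported by four 70×70 mm square legs, each inset 38 mm from the nearest pair of top edges, running from the floor. Four apron rails, 70 mm thick and 81 mm tall, run between adjacent legs with their top edges flush with the underside of the top and their outer faces flush with the legs' outer faces.

B is a simple wooden stool: a rectangular seat 285 mm (x) by 309 mm (y), 33 mm thick, top face at z = 398 mm, on four square legs, each 26×26 mm in cross-section. The legs rest on z = 0, each flush with a corner of the seat. Four stretchers, 26 mm wide and 26 mm tall, connect adjacent legs with their undersides at z = 85 mm, each running between the inner faces of the legs it joins and aligned with the legs' outer faces on the other axis.

C is an open bookshelf. Two side panels, each 33 mm thick, 326 mm deep and 654 mm tall, stand 1094 mm apart (outside-to-outside). Between them sit 3 shelves, each 31 mm thick and 326 mm deep, spanning the full gap between the sides. The bottom shelf rests on the floor (its underside at z = 0) and the clear gap between one shelf's top and the next shelf's underside is 234 mm.

The stool is on top of the table, centred. The bookshelf is on the floor beside the table on its −x side.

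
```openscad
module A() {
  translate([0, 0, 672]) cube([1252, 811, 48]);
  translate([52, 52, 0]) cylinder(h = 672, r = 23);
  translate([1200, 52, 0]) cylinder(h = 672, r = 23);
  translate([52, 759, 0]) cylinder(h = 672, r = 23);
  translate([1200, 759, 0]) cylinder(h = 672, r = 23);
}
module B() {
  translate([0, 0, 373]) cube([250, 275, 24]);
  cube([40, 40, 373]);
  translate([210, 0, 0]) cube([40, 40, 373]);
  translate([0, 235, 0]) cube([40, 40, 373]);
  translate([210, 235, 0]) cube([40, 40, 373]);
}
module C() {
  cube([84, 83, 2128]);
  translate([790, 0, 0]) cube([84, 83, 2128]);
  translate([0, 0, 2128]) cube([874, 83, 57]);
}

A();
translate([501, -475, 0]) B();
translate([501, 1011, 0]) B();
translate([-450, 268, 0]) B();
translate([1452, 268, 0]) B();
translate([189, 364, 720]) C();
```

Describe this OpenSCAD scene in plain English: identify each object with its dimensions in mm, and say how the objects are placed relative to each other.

A is a table: top 1252 mm (x) × 811 mm (y), 48 mm thick, upper face at z = 720 mm, on four round legs of 46 mm diameter, each leg's bounding box inset 29 mm from the nearest pair of top edges, running from z = 0 to the bottom of the top.

B is a four-legged stool. The seat is a 250×275×24 mm slab whose top surface is at z = 397 mm; four square legs, each 40×40 mm in cross-section, run from the floor (z = 0) to the underside of the seat, each flush with a corner of the seat.

C is a door frame. The clear opening is 706 mm wide and 2128 mm high. Two 84 mm wide jambs, 83 mm deep, stand either side of the opening from the floor to the top of the opening. A 57 mm thick head sits across the top of both jambs, spanning the full outside width of the frame.

Four stools sit around the table at the −y, +y, −x, +x sides. The door frame is on top of the table, centred.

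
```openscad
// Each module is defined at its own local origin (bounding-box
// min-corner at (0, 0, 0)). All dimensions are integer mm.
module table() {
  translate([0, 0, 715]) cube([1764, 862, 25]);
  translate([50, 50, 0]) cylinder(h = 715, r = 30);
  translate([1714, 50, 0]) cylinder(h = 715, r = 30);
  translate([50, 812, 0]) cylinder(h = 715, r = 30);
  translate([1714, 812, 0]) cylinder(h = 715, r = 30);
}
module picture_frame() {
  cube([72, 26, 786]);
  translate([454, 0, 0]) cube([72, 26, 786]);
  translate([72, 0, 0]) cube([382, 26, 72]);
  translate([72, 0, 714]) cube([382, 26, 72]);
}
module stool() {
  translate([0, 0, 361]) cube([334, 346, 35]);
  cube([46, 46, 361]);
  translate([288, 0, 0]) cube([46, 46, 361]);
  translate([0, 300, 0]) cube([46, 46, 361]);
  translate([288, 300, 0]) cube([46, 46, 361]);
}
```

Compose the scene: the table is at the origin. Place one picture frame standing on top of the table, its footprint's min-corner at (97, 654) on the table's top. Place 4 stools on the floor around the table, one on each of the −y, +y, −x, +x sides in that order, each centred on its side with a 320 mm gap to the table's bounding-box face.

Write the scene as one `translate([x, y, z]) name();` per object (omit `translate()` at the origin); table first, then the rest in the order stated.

table();
translate([97, 654, 740]) picture_frame();
translate([715, -666, 0]) stool();
translate([715, 1182, 0]) stool();
translate([-654, 258, 0]) stool();
translate([2084, 258, 0]) stool();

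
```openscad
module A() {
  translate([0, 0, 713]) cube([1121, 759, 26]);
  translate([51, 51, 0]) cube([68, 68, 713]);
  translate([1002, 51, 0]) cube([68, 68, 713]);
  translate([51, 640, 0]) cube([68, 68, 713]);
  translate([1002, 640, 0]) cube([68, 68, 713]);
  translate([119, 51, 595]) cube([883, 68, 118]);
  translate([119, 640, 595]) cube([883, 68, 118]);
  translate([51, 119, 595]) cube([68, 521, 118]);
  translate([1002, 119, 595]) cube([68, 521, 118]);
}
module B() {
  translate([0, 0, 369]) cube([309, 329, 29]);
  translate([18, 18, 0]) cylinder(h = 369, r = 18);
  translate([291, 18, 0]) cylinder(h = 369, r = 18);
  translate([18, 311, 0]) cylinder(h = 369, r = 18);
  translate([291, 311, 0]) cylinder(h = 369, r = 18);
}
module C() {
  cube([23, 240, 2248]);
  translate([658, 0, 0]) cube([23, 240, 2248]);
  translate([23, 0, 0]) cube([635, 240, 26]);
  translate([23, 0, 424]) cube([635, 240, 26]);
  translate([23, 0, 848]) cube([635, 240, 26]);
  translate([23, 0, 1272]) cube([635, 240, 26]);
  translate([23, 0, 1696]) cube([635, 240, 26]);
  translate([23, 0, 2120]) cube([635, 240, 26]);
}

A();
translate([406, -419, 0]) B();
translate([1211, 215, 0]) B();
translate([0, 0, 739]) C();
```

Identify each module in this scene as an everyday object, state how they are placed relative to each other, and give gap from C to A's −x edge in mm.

A is a table. B is a stool. C is a bookshelf. Two stools sit around the table at the −y, +x sides. The bookshelf is on top of the table. The gap from the bookshelf to the table's −x edge is 0 mm.

The bookshelf's min-x is at 0; the table's min-x is 0; gap = 0 mm.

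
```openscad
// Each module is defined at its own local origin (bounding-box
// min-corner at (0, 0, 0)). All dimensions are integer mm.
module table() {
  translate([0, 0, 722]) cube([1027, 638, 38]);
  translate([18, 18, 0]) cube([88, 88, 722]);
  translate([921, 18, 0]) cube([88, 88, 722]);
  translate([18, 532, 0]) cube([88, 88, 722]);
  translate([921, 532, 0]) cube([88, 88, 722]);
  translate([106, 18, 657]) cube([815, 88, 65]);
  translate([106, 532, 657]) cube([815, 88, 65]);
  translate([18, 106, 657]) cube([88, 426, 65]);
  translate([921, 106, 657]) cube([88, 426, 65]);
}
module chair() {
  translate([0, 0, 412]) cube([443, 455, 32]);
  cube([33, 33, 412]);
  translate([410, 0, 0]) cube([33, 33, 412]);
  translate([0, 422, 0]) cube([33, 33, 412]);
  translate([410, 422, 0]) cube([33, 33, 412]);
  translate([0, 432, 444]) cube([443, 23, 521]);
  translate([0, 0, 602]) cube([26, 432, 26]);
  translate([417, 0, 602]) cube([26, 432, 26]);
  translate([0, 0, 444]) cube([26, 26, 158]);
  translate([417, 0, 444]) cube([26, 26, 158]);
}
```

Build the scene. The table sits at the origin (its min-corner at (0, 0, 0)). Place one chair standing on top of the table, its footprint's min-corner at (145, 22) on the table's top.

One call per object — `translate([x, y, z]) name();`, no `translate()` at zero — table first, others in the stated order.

table();
translate([145, 22, 760]) chair();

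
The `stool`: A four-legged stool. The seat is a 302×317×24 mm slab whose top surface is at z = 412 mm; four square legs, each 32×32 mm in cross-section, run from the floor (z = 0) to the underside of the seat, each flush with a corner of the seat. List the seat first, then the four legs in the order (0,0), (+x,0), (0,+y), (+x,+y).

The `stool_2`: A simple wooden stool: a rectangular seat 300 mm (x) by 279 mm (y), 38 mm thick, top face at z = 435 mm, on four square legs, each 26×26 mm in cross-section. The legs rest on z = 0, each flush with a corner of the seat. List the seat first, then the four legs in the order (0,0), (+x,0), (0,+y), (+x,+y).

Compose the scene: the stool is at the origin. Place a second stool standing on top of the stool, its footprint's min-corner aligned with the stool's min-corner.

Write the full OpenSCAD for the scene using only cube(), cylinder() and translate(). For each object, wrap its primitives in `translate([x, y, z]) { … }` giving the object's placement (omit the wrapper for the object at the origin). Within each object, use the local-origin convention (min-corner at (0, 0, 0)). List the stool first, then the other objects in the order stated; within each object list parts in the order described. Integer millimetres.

translate([0, 0, 388]) cube([302, 317, 24]);
cube([32, 32, 388]);
translate([270, 0, 0]) cube([32, 32, 388]);
translate([0, 285, 0]) cube([32, 32, 388]);
translate([270, 285, 0]) cube([32, 32, 388]);
translate([0, 0, 412]) {
  translate([0, 0, 397]) cube([300, 279, 38]);
  cube([26, 26, 397]);
  translate([274, 0, 0]) cube([26, 26, 397]);
  translate([0, 253, 0]) cube([26, 26, 397]);
  translate([274, 253, 0]) cube([26, 26, 397]);
}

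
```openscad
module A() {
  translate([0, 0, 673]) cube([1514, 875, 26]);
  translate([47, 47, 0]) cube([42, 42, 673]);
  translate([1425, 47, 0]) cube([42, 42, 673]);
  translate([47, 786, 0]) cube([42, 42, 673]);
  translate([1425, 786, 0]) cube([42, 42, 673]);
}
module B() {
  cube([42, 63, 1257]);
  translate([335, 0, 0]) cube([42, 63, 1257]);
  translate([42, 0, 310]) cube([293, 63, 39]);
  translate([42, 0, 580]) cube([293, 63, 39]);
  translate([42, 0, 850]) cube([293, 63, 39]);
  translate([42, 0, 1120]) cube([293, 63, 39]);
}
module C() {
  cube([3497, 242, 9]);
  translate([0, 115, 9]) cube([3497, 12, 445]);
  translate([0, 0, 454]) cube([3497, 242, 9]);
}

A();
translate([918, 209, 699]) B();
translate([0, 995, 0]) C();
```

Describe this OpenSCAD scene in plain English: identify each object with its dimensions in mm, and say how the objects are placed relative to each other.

A is a table with a 1514×875 mm rectangular top, 26 mm thick, top surface at z = 699 mm, supported by four 42×42 mm square legs, each inset 47 mm from the nearest pair of top edges, running from the floor.

B is a straight ladder. Two 42×63 mm vertical rails, 1257 mm tall, stand 377 mm apart (outside-to-outside) with their front faces coplanar on the −y side. 4 rungs, each 63 mm deep and 39 mm tall, span between the inner faces of the rails, front faces flush with the rails. The lowest rung's underside is at z = 310 mm and rungs are spaced 270 mm apart (underside to underside).

C is an I-beam lying along x, 3497 mm long. Overall section height 463 mm. Two flanges 242 mm wide (y) and 9 mm thick, one on the floor and one at the top; a web 12 mm thick runs between them, centred on the flange width.

The ladder is on top of the table. The I-beam is on the floor beside the table on its +y side.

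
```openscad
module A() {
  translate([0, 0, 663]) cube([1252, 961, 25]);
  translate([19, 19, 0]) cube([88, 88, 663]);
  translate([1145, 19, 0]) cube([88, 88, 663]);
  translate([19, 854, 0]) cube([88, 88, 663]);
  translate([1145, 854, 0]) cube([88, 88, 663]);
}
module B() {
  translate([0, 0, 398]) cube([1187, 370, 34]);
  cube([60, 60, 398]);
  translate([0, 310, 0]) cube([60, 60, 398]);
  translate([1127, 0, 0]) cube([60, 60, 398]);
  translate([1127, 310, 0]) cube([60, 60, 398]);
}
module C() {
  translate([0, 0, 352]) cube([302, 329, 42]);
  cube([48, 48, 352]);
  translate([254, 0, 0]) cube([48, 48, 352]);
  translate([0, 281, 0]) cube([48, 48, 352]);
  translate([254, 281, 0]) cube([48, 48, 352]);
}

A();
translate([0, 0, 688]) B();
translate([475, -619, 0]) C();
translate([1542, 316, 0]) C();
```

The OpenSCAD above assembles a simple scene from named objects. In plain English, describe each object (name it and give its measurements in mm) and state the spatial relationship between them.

A is a table: top 1252 mm (x) × 961 mm (y), 25 mm thick, upper face at z = 688 mm, on four 88×88 mm square legs, each inset 19 mm from the nearest pair of top edges, running from z = 0 to the bottom of the top.

B is a long wooden bench with a 1187 mm (x) × 370 mm (y) seat, 34 mm thick, its top surface 432 mm above the floor. Four 60 mm square legs at the seat corners, flush with the edges, run from z = 0 to the seat underside.

C is a simple wooden stool: a rectangular seat 302 mm (x) by 329 mm (y), 42 mm thick, top face at z = 394 mm, on four square legs, each 48×48 mm in cross-section. The legs rest on z = 0, each flush with a corner of the seat.

The bench is on top of the table. Two stools sit around the table at the −y, +x sides.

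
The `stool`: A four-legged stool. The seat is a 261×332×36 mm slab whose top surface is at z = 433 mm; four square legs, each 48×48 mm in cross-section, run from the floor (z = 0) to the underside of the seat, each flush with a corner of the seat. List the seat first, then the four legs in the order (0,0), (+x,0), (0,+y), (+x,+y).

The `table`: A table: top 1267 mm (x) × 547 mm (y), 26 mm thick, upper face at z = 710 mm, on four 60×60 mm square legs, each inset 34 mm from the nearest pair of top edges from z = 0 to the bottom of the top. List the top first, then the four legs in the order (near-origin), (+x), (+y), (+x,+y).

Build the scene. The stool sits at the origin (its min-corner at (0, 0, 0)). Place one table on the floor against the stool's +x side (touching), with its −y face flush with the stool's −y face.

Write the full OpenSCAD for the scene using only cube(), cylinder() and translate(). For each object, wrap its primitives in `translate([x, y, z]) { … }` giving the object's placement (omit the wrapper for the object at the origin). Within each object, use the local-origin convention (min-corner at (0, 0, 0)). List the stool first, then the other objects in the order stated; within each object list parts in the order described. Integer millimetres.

translate([0, 0, 397]) cube([261, 332, 36]);
cube([48, 48, 397]);
translate([213, 0, 0]) cube([48, 48, 397]);
translate([0, 284, 0]) cube([48, 48, 397]);
translate([213, 284, 0]) cube([48, 48, 397]);
translate([261, 0, 0]) {
  translate([0, 0, 684]) cube([1267, 547, 26]);
  translate([34, 34, 0]) cube([60, 60, 684]);
  translate([1173, 34, 0]) cube([60, 60, 684]);
  translate([34, 453, 0]) cube([60, 60, 684]);
  translate([1173, 453, 0]) cube([60, 60, 684]);
}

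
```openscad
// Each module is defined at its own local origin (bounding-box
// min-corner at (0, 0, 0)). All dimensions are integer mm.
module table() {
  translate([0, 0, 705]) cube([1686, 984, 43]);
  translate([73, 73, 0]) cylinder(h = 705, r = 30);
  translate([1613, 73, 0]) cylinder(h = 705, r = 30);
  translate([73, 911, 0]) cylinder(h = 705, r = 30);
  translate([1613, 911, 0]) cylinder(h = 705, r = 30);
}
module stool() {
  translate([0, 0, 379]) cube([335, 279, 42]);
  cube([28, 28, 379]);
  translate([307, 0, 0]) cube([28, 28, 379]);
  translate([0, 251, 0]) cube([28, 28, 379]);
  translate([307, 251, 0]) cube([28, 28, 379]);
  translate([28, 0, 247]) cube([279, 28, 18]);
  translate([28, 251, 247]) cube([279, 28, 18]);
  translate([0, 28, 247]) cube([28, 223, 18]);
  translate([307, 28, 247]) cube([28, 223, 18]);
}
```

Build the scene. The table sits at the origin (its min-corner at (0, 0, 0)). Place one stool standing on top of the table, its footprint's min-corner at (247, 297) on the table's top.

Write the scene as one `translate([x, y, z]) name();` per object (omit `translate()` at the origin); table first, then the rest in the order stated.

table();
translate([247, 297, 748]) stool();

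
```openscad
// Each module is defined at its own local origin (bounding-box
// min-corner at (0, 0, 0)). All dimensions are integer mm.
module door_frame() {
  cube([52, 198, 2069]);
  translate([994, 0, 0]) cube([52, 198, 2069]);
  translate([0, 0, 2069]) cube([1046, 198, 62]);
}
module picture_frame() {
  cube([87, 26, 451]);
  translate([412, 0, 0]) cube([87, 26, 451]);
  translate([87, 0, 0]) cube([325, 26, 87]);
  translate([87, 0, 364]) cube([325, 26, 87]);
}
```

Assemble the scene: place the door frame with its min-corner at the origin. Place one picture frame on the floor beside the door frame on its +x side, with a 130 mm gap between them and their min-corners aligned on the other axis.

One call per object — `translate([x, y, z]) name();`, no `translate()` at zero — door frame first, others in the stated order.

door_frame();
translate([1176, 0, 0]) picture_frame();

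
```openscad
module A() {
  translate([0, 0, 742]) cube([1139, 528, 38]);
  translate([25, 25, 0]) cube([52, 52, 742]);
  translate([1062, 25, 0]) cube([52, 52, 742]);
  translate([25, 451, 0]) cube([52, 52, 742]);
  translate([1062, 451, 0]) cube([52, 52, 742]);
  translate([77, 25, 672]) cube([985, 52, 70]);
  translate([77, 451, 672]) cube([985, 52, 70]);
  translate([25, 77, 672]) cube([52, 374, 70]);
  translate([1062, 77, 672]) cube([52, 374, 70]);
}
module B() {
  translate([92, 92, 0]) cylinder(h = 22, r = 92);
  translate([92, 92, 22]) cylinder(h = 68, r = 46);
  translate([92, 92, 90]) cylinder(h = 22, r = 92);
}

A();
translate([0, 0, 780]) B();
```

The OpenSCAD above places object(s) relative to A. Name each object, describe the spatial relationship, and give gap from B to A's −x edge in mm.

A is a table. B is a spool. The spool is on top of the table. The gap from the spool to the table's −x edge is 0 mm.

The spool's min-x is at 0; the table's min-x is 0; gap = 0 mm.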